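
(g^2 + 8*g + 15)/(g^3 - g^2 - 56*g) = (g^2 + 8*g + 15)/(g*(g^2 - g - 56))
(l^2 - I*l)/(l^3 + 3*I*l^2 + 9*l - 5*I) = l/(l^2 + 4*I*l + 5)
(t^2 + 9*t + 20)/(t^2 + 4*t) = (t + 5)/t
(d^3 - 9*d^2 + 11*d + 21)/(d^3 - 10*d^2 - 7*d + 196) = (d^2 - 2*d - 3)/(d^2 - 3*d - 28)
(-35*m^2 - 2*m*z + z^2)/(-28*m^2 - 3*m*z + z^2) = (5*m + z)/(4*m + z)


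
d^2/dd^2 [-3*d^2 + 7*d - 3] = -6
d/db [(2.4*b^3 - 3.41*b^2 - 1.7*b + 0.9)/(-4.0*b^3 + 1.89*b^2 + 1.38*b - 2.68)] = (-9.10400000000001*b^4 - 6.976*b^3 - 9.9888*b^2 + 14.8756*b + 3.314)/(16.0*b^6 - 15.12*b^5 - 7.4679*b^4 + 26.6564*b^3 - 8.226*b^2 - 7.3968*b + 7.1824)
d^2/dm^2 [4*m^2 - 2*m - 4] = 8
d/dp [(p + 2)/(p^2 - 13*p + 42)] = (p^2 - 13*p - (p + 2)*(2*p - 13) + 42)/(p^2 - 13*p + 42)^2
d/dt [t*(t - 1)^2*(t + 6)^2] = 5*t^4 + 40*t^3 + 39*t^2 - 120*t + 36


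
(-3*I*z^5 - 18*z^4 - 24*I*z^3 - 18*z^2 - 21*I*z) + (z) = -3*I*z^5 - 18*z^4 - 24*I*z^3 - 18*z^2 + z - 21*I*z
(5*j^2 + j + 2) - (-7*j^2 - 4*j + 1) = 12*j^2 + 5*j + 1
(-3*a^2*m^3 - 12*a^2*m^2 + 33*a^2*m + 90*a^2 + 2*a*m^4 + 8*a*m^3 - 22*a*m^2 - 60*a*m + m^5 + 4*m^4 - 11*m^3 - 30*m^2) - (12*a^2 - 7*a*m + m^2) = -3*a^2*m^3 - 12*a^2*m^2 + 33*a^2*m + 78*a^2 + 2*a*m^4 + 8*a*m^3 - 22*a*m^2 - 53*a*m + m^5 + 4*m^4 - 11*m^3 - 31*m^2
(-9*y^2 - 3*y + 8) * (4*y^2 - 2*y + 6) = -36*y^4 + 6*y^3 - 16*y^2 - 34*y + 48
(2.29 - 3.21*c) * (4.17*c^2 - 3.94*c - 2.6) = -13.3857*c^3 + 22.1967*c^2 - 0.676600000000001*c - 5.954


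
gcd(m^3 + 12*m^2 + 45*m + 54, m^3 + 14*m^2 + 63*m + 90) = m^2 + 9*m + 18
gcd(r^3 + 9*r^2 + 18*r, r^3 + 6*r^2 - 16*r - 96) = r + 6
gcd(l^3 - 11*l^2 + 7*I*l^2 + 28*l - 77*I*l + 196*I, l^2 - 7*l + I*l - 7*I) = l - 7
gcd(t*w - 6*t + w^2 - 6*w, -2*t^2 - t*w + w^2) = t + w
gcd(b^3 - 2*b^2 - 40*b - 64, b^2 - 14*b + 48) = b - 8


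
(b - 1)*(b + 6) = b^2 + 5*b - 6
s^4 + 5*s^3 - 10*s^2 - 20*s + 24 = (s - 2)*(s - 1)*(s + 2)*(s + 6)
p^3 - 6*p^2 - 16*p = p*(p - 8)*(p + 2)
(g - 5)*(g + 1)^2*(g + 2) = g^4 - g^3 - 15*g^2 - 23*g - 10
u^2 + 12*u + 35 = (u + 5)*(u + 7)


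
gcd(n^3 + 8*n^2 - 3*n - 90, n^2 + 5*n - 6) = n + 6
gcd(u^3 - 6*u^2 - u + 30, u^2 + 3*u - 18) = u - 3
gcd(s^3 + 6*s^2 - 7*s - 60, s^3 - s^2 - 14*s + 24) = s^2 + s - 12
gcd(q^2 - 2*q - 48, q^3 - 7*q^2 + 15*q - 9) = 1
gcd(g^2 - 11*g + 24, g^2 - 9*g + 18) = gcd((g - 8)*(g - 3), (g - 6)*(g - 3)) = g - 3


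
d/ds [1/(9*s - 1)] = -9/(9*s - 1)^2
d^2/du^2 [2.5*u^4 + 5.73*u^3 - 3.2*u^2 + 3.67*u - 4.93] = 30.0*u^2 + 34.38*u - 6.4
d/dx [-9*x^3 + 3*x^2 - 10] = 3*x*(2 - 9*x)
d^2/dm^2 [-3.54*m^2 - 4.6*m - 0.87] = -7.08000000000000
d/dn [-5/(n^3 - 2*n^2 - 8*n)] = 5*(3*n^2 - 4*n - 8)/(n^2*(-n^2 + 2*n + 8)^2)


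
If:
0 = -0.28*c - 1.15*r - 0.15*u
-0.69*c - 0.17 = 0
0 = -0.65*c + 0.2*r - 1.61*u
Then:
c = -0.25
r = 0.05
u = 0.11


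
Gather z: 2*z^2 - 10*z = 2*z^2 - 10*z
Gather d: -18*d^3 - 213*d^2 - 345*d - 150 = -18*d^3 - 213*d^2 - 345*d - 150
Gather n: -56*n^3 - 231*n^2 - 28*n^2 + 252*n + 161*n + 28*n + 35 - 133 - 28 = -56*n^3 - 259*n^2 + 441*n - 126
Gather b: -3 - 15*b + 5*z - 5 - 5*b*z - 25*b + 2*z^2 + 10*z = b*(-5*z - 40) + 2*z^2 + 15*z - 8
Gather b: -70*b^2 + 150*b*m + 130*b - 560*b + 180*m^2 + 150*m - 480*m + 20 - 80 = -70*b^2 + b*(150*m - 430) + 180*m^2 - 330*m - 60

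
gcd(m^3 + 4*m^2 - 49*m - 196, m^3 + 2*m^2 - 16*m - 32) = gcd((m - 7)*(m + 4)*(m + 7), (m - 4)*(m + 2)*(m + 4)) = m + 4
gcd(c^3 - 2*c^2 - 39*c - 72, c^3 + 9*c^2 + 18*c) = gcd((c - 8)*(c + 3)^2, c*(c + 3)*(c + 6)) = c + 3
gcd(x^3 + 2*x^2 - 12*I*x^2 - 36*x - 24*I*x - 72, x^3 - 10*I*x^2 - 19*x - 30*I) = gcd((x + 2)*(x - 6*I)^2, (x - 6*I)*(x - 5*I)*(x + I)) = x - 6*I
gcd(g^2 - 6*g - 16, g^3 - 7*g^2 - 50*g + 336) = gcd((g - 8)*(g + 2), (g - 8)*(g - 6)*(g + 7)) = g - 8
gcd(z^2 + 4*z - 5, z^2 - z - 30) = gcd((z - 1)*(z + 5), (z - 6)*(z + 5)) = z + 5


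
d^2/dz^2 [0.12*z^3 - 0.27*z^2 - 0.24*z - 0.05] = 0.72*z - 0.54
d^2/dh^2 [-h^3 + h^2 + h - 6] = 2 - 6*h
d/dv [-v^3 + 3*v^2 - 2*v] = -3*v^2 + 6*v - 2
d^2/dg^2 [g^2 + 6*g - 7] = 2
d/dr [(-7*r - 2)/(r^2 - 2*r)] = (7*r^2 + 4*r - 4)/(r^2*(r^2 - 4*r + 4))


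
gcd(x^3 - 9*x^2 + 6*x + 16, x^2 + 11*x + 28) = 1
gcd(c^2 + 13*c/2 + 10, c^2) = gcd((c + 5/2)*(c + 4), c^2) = 1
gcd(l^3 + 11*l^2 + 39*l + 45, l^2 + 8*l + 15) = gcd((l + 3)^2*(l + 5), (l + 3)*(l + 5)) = l^2 + 8*l + 15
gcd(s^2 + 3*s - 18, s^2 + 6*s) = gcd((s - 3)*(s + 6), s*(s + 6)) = s + 6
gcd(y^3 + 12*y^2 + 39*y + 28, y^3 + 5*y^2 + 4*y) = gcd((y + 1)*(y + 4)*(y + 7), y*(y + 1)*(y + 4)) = y^2 + 5*y + 4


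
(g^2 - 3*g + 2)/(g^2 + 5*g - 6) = (g - 2)/(g + 6)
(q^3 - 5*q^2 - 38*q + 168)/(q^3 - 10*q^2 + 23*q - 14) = (q^2 + 2*q - 24)/(q^2 - 3*q + 2)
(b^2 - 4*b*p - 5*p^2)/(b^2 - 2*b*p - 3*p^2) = (-b + 5*p)/(-b + 3*p)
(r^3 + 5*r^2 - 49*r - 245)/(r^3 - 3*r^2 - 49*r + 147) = (r + 5)/(r - 3)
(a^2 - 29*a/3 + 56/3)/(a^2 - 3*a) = (3*a^2 - 29*a + 56)/(3*a*(a - 3))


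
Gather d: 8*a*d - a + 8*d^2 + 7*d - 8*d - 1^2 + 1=-a + 8*d^2 + d*(8*a - 1)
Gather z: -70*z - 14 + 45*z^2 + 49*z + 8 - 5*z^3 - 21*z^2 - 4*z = -5*z^3 + 24*z^2 - 25*z - 6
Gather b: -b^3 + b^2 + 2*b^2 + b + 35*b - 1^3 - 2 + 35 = -b^3 + 3*b^2 + 36*b + 32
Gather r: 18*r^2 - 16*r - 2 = 18*r^2 - 16*r - 2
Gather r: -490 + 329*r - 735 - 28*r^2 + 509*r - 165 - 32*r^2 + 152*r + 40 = -60*r^2 + 990*r - 1350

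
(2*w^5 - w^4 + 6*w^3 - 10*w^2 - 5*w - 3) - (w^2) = 2*w^5 - w^4 + 6*w^3 - 11*w^2 - 5*w - 3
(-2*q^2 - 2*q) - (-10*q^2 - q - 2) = 8*q^2 - q + 2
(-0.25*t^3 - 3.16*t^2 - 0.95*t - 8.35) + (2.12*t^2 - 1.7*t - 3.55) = -0.25*t^3 - 1.04*t^2 - 2.65*t - 11.9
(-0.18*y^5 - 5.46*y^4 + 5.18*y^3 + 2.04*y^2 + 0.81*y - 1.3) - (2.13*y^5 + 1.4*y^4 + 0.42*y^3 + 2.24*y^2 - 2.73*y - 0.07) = -2.31*y^5 - 6.86*y^4 + 4.76*y^3 - 0.2*y^2 + 3.54*y - 1.23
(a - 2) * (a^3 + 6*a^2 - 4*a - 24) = a^4 + 4*a^3 - 16*a^2 - 16*a + 48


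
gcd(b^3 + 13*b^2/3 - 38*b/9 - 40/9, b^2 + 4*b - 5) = b + 5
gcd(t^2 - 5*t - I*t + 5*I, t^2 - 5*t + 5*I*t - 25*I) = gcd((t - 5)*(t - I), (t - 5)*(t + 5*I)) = t - 5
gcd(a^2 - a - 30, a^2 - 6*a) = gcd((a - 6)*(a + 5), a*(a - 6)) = a - 6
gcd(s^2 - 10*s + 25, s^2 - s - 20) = s - 5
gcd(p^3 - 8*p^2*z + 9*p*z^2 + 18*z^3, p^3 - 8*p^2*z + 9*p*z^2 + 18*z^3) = p^3 - 8*p^2*z + 9*p*z^2 + 18*z^3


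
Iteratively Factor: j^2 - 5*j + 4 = (j - 4)*(j - 1)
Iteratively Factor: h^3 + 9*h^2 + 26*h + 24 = (h + 2)*(h^2 + 7*h + 12) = (h + 2)*(h + 3)*(h + 4)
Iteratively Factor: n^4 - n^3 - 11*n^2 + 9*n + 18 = (n + 3)*(n^3 - 4*n^2 + n + 6) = (n - 2)*(n + 3)*(n^2 - 2*n - 3) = (n - 2)*(n + 1)*(n + 3)*(n - 3)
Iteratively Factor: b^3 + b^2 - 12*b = (b)*(b^2 + b - 12) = b*(b - 3)*(b + 4)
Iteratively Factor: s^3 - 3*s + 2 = (s - 1)*(s^2 + s - 2) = (s - 1)*(s + 2)*(s - 1)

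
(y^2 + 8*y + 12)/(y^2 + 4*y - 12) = (y + 2)/(y - 2)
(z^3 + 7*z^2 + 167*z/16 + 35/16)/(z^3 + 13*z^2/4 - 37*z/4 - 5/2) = (z + 7/4)/(z - 2)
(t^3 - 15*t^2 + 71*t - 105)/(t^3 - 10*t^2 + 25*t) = (t^2 - 10*t + 21)/(t*(t - 5))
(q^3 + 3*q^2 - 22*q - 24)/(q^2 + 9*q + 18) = (q^2 - 3*q - 4)/(q + 3)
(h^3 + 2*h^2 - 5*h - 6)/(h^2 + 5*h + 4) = (h^2 + h - 6)/(h + 4)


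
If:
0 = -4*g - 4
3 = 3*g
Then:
No Solution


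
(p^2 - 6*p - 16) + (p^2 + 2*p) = 2*p^2 - 4*p - 16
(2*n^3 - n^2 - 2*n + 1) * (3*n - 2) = 6*n^4 - 7*n^3 - 4*n^2 + 7*n - 2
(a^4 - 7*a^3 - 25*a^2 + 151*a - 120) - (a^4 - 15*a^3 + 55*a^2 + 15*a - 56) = 8*a^3 - 80*a^2 + 136*a - 64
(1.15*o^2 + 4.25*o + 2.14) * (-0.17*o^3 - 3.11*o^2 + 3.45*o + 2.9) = -0.1955*o^5 - 4.299*o^4 - 9.6138*o^3 + 11.3421*o^2 + 19.708*o + 6.206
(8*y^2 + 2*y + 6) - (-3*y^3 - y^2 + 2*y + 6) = 3*y^3 + 9*y^2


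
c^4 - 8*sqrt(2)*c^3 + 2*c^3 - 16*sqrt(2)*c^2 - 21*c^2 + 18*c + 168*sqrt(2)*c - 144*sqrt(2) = (c - 3)*(c - 1)*(c + 6)*(c - 8*sqrt(2))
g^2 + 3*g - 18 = (g - 3)*(g + 6)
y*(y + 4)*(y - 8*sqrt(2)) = y^3 - 8*sqrt(2)*y^2 + 4*y^2 - 32*sqrt(2)*y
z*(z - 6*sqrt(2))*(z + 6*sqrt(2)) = z^3 - 72*z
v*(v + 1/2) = v^2 + v/2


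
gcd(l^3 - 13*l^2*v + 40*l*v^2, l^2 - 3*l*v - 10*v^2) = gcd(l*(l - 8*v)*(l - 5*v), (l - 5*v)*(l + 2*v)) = -l + 5*v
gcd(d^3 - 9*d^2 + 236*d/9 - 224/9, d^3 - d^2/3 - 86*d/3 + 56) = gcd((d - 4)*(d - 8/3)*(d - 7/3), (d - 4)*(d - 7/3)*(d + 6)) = d^2 - 19*d/3 + 28/3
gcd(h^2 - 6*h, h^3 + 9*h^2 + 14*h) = h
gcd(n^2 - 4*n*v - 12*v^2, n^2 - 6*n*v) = -n + 6*v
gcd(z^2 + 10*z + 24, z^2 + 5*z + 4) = z + 4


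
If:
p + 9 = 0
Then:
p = -9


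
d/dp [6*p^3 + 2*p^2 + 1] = 2*p*(9*p + 2)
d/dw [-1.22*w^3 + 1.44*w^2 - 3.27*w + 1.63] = -3.66*w^2 + 2.88*w - 3.27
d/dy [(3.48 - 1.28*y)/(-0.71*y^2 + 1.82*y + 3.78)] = (-0.9088*y^2 + 4.9416*y - 11.172)/(0.5041*y^4 - 2.5844*y^3 - 2.0552*y^2 + 13.7592*y + 14.2884)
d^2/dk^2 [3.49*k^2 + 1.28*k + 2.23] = 6.98000000000000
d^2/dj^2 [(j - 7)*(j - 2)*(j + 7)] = 6*j - 4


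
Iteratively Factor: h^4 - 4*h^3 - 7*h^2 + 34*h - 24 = (h - 4)*(h^3 - 7*h + 6) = (h - 4)*(h - 1)*(h^2 + h - 6) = (h - 4)*(h - 1)*(h + 3)*(h - 2)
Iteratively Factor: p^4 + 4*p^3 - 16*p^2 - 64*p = (p - 4)*(p^3 + 8*p^2 + 16*p) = (p - 4)*(p + 4)*(p^2 + 4*p) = (p - 4)*(p + 4)^2*(p)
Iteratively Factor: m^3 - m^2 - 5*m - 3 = (m - 3)*(m^2 + 2*m + 1) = (m - 3)*(m + 1)*(m + 1)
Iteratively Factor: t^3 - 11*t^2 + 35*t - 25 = (t - 1)*(t^2 - 10*t + 25) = (t - 5)*(t - 1)*(t - 5)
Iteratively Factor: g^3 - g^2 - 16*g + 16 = (g + 4)*(g^2 - 5*g + 4) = (g - 4)*(g + 4)*(g - 1)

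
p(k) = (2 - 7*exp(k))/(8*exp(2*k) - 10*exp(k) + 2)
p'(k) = (2 - 7*exp(k))*(-16*exp(2*k) + 10*exp(k))/(8*exp(2*k) - 10*exp(k) + 2)^2 - 7*exp(k)/(8*exp(2*k) - 10*exp(k) + 2)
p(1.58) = -0.23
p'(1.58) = 0.28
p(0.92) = -0.57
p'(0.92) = 0.94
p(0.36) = -1.96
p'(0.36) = 6.40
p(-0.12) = 7.30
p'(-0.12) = 57.89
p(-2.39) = 1.18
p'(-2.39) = 0.24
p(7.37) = -0.00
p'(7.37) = 0.00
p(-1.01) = 0.95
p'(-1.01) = 1.91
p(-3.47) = 1.05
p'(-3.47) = 0.05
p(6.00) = 0.00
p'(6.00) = 0.00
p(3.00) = -0.05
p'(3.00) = 0.05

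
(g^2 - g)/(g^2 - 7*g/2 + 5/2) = 2*g/(2*g - 5)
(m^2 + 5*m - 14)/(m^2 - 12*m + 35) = (m^2 + 5*m - 14)/(m^2 - 12*m + 35)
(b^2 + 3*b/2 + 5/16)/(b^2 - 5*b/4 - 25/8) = (4*b + 1)/(2*(2*b - 5))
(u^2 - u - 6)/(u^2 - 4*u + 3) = (u + 2)/(u - 1)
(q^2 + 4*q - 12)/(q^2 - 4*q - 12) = (-q^2 - 4*q + 12)/(-q^2 + 4*q + 12)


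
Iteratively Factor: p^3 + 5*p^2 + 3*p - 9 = (p + 3)*(p^2 + 2*p - 3) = (p + 3)^2*(p - 1)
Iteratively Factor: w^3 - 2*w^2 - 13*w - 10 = (w + 1)*(w^2 - 3*w - 10) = (w - 5)*(w + 1)*(w + 2)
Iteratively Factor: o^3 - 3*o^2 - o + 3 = (o + 1)*(o^2 - 4*o + 3) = (o - 3)*(o + 1)*(o - 1)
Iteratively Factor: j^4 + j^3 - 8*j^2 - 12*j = (j - 3)*(j^3 + 4*j^2 + 4*j) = (j - 3)*(j + 2)*(j^2 + 2*j) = (j - 3)*(j + 2)^2*(j)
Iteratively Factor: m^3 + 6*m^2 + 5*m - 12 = (m + 3)*(m^2 + 3*m - 4) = (m + 3)*(m + 4)*(m - 1)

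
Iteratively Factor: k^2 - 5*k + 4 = (k - 1)*(k - 4)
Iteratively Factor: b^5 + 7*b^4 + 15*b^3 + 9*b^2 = (b)*(b^4 + 7*b^3 + 15*b^2 + 9*b) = b*(b + 3)*(b^3 + 4*b^2 + 3*b) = b^2*(b + 3)*(b^2 + 4*b + 3) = b^2*(b + 1)*(b + 3)*(b + 3)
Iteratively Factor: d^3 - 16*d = (d - 4)*(d^2 + 4*d) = d*(d - 4)*(d + 4)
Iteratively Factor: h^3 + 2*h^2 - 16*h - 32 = (h - 4)*(h^2 + 6*h + 8) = (h - 4)*(h + 2)*(h + 4)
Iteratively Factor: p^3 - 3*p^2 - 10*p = (p + 2)*(p^2 - 5*p) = p*(p + 2)*(p - 5)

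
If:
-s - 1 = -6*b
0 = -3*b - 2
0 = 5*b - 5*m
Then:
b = -2/3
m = -2/3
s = -5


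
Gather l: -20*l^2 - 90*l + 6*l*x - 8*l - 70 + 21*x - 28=-20*l^2 + l*(6*x - 98) + 21*x - 98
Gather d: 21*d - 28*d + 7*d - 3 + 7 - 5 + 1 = 0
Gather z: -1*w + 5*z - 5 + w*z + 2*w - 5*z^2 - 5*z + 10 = w*z + w - 5*z^2 + 5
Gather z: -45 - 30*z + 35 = -30*z - 10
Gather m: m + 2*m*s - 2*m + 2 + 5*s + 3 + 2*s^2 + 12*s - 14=m*(2*s - 1) + 2*s^2 + 17*s - 9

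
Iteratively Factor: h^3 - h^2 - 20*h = (h - 5)*(h^2 + 4*h) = h*(h - 5)*(h + 4)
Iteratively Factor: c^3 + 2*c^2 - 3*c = (c)*(c^2 + 2*c - 3) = c*(c + 3)*(c - 1)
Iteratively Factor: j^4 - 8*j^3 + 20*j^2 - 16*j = (j)*(j^3 - 8*j^2 + 20*j - 16) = j*(j - 4)*(j^2 - 4*j + 4) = j*(j - 4)*(j - 2)*(j - 2)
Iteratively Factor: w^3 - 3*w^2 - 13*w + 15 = (w - 5)*(w^2 + 2*w - 3) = (w - 5)*(w + 3)*(w - 1)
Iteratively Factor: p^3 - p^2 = (p)*(p^2 - p) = p*(p - 1)*(p)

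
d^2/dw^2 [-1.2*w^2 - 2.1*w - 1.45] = -2.40000000000000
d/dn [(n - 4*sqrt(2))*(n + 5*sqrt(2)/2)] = 2*n - 3*sqrt(2)/2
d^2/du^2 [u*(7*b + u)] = 2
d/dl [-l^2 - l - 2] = -2*l - 1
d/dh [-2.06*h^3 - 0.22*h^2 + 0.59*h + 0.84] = -6.18*h^2 - 0.44*h + 0.59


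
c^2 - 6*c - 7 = (c - 7)*(c + 1)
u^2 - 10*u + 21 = (u - 7)*(u - 3)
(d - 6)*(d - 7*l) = d^2 - 7*d*l - 6*d + 42*l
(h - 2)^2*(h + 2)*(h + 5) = h^4 + 3*h^3 - 14*h^2 - 12*h + 40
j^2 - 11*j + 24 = (j - 8)*(j - 3)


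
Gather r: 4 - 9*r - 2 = 2 - 9*r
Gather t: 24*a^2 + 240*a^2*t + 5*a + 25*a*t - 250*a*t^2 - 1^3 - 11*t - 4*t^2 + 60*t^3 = 24*a^2 + 5*a + 60*t^3 + t^2*(-250*a - 4) + t*(240*a^2 + 25*a - 11) - 1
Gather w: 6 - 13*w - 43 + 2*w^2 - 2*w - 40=2*w^2 - 15*w - 77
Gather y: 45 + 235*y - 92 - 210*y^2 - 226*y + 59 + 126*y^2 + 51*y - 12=-84*y^2 + 60*y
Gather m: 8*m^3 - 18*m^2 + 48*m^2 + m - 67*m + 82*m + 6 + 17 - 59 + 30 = 8*m^3 + 30*m^2 + 16*m - 6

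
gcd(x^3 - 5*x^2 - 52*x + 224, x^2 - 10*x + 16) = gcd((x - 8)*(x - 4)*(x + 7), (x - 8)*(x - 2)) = x - 8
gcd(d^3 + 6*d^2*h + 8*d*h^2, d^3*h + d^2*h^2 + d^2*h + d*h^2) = d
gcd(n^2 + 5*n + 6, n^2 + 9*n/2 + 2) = 1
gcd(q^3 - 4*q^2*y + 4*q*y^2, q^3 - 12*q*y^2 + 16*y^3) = q^2 - 4*q*y + 4*y^2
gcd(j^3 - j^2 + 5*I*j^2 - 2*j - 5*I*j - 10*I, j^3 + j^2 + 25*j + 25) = j^2 + j*(1 + 5*I) + 5*I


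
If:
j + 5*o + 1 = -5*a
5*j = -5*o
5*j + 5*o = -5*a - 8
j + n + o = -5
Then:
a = -8/5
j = -7/4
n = -5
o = 7/4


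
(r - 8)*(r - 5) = r^2 - 13*r + 40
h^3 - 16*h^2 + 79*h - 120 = (h - 8)*(h - 5)*(h - 3)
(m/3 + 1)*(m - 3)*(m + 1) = m^3/3 + m^2/3 - 3*m - 3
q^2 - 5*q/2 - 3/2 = (q - 3)*(q + 1/2)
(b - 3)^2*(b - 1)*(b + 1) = b^4 - 6*b^3 + 8*b^2 + 6*b - 9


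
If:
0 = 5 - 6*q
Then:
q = 5/6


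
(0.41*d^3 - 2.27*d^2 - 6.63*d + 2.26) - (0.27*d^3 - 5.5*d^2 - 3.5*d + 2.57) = 0.14*d^3 + 3.23*d^2 - 3.13*d - 0.31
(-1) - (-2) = 1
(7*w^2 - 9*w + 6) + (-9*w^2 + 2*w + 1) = -2*w^2 - 7*w + 7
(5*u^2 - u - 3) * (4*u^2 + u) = 20*u^4 + u^3 - 13*u^2 - 3*u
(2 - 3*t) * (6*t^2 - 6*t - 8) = -18*t^3 + 30*t^2 + 12*t - 16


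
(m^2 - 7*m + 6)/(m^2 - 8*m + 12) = (m - 1)/(m - 2)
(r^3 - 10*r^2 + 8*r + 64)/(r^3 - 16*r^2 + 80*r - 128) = (r + 2)/(r - 4)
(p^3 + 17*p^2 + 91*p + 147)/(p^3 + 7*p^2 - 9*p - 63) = (p + 7)/(p - 3)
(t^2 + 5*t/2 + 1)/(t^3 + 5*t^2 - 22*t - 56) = (t + 1/2)/(t^2 + 3*t - 28)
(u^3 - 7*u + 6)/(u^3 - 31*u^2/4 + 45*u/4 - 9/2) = 4*(u^2 + u - 6)/(4*u^2 - 27*u + 18)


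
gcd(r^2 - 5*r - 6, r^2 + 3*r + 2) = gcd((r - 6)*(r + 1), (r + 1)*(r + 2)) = r + 1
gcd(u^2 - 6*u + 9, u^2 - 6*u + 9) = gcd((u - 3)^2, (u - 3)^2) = u^2 - 6*u + 9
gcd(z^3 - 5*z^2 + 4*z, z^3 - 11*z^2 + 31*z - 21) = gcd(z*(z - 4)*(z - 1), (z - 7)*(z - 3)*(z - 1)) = z - 1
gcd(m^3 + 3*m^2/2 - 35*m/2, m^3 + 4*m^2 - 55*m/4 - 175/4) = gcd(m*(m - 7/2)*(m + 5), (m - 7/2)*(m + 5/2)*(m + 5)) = m^2 + 3*m/2 - 35/2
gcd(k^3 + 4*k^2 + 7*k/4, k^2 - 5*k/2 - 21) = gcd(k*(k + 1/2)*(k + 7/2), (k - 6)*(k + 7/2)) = k + 7/2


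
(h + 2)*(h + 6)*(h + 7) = h^3 + 15*h^2 + 68*h + 84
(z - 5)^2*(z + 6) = z^3 - 4*z^2 - 35*z + 150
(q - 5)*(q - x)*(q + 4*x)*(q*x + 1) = q^4*x + 3*q^3*x^2 - 5*q^3*x + q^3 - 4*q^2*x^3 - 15*q^2*x^2 + 3*q^2*x - 5*q^2 + 20*q*x^3 - 4*q*x^2 - 15*q*x + 20*x^2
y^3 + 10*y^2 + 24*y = y*(y + 4)*(y + 6)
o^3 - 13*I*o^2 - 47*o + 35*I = (o - 7*I)*(o - 5*I)*(o - I)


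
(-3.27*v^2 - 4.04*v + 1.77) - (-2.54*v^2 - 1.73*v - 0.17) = -0.73*v^2 - 2.31*v + 1.94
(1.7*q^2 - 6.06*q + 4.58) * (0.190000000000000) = 0.323*q^2 - 1.1514*q + 0.8702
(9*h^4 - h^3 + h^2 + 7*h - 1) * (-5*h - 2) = -45*h^5 - 13*h^4 - 3*h^3 - 37*h^2 - 9*h + 2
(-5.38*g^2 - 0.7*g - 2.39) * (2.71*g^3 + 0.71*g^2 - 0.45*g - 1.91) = -14.5798*g^5 - 5.7168*g^4 - 4.5529*g^3 + 8.8939*g^2 + 2.4125*g + 4.5649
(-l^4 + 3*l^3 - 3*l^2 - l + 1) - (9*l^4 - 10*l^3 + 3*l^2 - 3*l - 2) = -10*l^4 + 13*l^3 - 6*l^2 + 2*l + 3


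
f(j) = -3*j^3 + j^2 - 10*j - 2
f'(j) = -9*j^2 + 2*j - 10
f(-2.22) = 57.95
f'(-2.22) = -58.80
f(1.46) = -23.80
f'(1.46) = -26.26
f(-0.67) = 6.05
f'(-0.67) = -15.38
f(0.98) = -13.66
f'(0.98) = -16.68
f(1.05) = -14.87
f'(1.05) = -17.82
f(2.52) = -68.86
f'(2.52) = -62.11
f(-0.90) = 10.00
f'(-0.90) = -19.09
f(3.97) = -213.65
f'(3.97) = -143.91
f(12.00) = -5162.00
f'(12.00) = -1282.00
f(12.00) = -5162.00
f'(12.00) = -1282.00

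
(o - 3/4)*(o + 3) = o^2 + 9*o/4 - 9/4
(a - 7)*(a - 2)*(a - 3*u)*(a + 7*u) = a^4 + 4*a^3*u - 9*a^3 - 21*a^2*u^2 - 36*a^2*u + 14*a^2 + 189*a*u^2 + 56*a*u - 294*u^2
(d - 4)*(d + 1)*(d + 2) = d^3 - d^2 - 10*d - 8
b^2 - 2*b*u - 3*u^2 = (b - 3*u)*(b + u)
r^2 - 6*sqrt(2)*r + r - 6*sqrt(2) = (r + 1)*(r - 6*sqrt(2))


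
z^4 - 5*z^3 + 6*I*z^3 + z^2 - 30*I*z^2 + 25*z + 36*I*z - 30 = (z - 3)*(z - 2)*(z + I)*(z + 5*I)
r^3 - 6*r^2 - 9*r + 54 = (r - 6)*(r - 3)*(r + 3)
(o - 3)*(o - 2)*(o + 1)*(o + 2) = o^4 - 2*o^3 - 7*o^2 + 8*o + 12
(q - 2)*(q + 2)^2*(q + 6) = q^4 + 8*q^3 + 8*q^2 - 32*q - 48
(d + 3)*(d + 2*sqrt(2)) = d^2 + 2*sqrt(2)*d + 3*d + 6*sqrt(2)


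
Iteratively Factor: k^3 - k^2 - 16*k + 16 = (k + 4)*(k^2 - 5*k + 4) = (k - 1)*(k + 4)*(k - 4)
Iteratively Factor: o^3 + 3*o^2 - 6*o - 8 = (o + 1)*(o^2 + 2*o - 8) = (o + 1)*(o + 4)*(o - 2)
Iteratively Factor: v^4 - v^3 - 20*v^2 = (v)*(v^3 - v^2 - 20*v) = v^2*(v^2 - v - 20) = v^2*(v - 5)*(v + 4)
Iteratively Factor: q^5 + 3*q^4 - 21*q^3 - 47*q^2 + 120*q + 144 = (q - 3)*(q^4 + 6*q^3 - 3*q^2 - 56*q - 48) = (q - 3)*(q + 1)*(q^3 + 5*q^2 - 8*q - 48) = (q - 3)^2*(q + 1)*(q^2 + 8*q + 16) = (q - 3)^2*(q + 1)*(q + 4)*(q + 4)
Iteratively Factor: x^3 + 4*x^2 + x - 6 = (x - 1)*(x^2 + 5*x + 6) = (x - 1)*(x + 3)*(x + 2)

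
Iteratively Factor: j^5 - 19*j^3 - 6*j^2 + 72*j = (j - 2)*(j^4 + 2*j^3 - 15*j^2 - 36*j) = j*(j - 2)*(j^3 + 2*j^2 - 15*j - 36) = j*(j - 4)*(j - 2)*(j^2 + 6*j + 9) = j*(j - 4)*(j - 2)*(j + 3)*(j + 3)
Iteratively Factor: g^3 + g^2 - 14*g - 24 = (g + 3)*(g^2 - 2*g - 8) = (g - 4)*(g + 3)*(g + 2)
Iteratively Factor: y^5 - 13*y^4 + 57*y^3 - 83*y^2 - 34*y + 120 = (y - 2)*(y^4 - 11*y^3 + 35*y^2 - 13*y - 60) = (y - 3)*(y - 2)*(y^3 - 8*y^2 + 11*y + 20) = (y - 5)*(y - 3)*(y - 2)*(y^2 - 3*y - 4) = (y - 5)*(y - 4)*(y - 3)*(y - 2)*(y + 1)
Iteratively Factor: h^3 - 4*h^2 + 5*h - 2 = (h - 1)*(h^2 - 3*h + 2) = (h - 2)*(h - 1)*(h - 1)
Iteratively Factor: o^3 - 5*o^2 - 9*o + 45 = (o - 5)*(o^2 - 9) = (o - 5)*(o + 3)*(o - 3)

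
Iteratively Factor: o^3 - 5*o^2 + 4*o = (o)*(o^2 - 5*o + 4) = o*(o - 4)*(o - 1)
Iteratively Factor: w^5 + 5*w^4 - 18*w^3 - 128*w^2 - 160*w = (w - 5)*(w^4 + 10*w^3 + 32*w^2 + 32*w) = (w - 5)*(w + 4)*(w^3 + 6*w^2 + 8*w) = (w - 5)*(w + 4)^2*(w^2 + 2*w) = (w - 5)*(w + 2)*(w + 4)^2*(w)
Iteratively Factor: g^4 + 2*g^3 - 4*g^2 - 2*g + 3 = (g - 1)*(g^3 + 3*g^2 - g - 3) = (g - 1)^2*(g^2 + 4*g + 3) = (g - 1)^2*(g + 1)*(g + 3)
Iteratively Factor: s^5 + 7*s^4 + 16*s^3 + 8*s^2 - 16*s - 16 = (s + 2)*(s^4 + 5*s^3 + 6*s^2 - 4*s - 8) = (s + 2)^2*(s^3 + 3*s^2 - 4) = (s + 2)^3*(s^2 + s - 2) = (s + 2)^4*(s - 1)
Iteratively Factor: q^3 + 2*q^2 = (q)*(q^2 + 2*q) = q^2*(q + 2)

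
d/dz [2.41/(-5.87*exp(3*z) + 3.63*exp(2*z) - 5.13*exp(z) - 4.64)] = (42.4401*exp(2*z) - 17.4966*exp(z) + 12.3633)*exp(z)/(5.87*exp(3*z) - 3.63*exp(2*z) + 5.13*exp(z) + 4.64)^2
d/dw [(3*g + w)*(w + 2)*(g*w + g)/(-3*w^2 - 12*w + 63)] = g*(-3*g*w^2 + 138*g*w + 213*g - w^4 - 8*w^3 + 53*w^2 + 126*w + 42)/(3*(w^4 + 8*w^3 - 26*w^2 - 168*w + 441))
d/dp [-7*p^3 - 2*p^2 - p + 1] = -21*p^2 - 4*p - 1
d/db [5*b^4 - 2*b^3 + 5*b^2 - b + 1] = 20*b^3 - 6*b^2 + 10*b - 1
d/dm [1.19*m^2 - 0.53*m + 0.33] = 2.38*m - 0.53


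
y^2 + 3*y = y*(y + 3)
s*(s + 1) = s^2 + s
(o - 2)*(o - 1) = o^2 - 3*o + 2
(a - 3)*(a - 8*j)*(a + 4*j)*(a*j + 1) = a^4*j - 4*a^3*j^2 - 3*a^3*j + a^3 - 32*a^2*j^3 + 12*a^2*j^2 - 4*a^2*j - 3*a^2 + 96*a*j^3 - 32*a*j^2 + 12*a*j + 96*j^2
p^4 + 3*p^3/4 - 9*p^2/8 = p^2*(p - 3/4)*(p + 3/2)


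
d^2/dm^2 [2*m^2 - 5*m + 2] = 4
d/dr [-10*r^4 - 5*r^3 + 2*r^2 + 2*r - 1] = -40*r^3 - 15*r^2 + 4*r + 2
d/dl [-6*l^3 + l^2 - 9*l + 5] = -18*l^2 + 2*l - 9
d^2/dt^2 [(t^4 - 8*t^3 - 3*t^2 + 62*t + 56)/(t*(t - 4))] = 2 - 28/t^3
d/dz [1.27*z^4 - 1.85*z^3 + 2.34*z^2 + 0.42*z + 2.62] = 5.08*z^3 - 5.55*z^2 + 4.68*z + 0.42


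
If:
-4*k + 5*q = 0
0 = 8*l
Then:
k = 5*q/4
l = 0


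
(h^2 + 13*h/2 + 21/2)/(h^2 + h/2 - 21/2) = (h + 3)/(h - 3)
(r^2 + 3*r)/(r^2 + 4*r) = (r + 3)/(r + 4)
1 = 1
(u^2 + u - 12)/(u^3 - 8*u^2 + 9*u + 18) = (u + 4)/(u^2 - 5*u - 6)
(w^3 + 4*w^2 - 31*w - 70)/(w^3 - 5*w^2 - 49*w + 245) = (w + 2)/(w - 7)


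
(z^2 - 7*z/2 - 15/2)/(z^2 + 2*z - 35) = (z + 3/2)/(z + 7)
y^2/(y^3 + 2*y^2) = 1/(y + 2)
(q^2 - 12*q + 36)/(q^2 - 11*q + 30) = (q - 6)/(q - 5)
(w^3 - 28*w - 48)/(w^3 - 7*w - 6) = (-w^3 + 28*w + 48)/(-w^3 + 7*w + 6)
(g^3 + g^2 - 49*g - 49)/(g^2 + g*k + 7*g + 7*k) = (g^2 - 6*g - 7)/(g + k)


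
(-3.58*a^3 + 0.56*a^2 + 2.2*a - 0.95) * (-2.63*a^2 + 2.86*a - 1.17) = 9.4154*a^5 - 11.7116*a^4 + 0.00419999999999998*a^3 + 8.1353*a^2 - 5.291*a + 1.1115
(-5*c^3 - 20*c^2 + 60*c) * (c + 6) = -5*c^4 - 50*c^3 - 60*c^2 + 360*c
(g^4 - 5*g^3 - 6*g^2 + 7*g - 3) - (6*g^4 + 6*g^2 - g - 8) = -5*g^4 - 5*g^3 - 12*g^2 + 8*g + 5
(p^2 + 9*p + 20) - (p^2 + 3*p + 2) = 6*p + 18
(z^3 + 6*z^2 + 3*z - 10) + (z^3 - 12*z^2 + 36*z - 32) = 2*z^3 - 6*z^2 + 39*z - 42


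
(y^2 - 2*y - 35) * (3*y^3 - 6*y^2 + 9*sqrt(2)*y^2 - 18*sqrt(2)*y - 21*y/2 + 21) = 3*y^5 - 12*y^4 + 9*sqrt(2)*y^4 - 207*y^3/2 - 36*sqrt(2)*y^3 - 279*sqrt(2)*y^2 + 252*y^2 + 651*y/2 + 630*sqrt(2)*y - 735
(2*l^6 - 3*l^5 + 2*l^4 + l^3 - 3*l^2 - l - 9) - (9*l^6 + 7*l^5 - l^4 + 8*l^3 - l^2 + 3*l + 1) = -7*l^6 - 10*l^5 + 3*l^4 - 7*l^3 - 2*l^2 - 4*l - 10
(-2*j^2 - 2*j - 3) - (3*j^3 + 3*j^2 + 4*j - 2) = -3*j^3 - 5*j^2 - 6*j - 1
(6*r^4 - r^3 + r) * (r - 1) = 6*r^5 - 7*r^4 + r^3 + r^2 - r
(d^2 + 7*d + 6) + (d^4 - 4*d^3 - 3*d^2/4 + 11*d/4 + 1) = d^4 - 4*d^3 + d^2/4 + 39*d/4 + 7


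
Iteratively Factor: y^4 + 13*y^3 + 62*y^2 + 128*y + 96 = (y + 3)*(y^3 + 10*y^2 + 32*y + 32) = (y + 3)*(y + 4)*(y^2 + 6*y + 8) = (y + 2)*(y + 3)*(y + 4)*(y + 4)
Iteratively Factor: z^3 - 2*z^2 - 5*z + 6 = (z + 2)*(z^2 - 4*z + 3) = (z - 3)*(z + 2)*(z - 1)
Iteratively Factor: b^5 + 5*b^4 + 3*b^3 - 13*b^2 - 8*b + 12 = (b - 1)*(b^4 + 6*b^3 + 9*b^2 - 4*b - 12) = (b - 1)^2*(b^3 + 7*b^2 + 16*b + 12) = (b - 1)^2*(b + 3)*(b^2 + 4*b + 4) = (b - 1)^2*(b + 2)*(b + 3)*(b + 2)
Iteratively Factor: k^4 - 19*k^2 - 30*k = (k)*(k^3 - 19*k - 30) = k*(k + 3)*(k^2 - 3*k - 10) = k*(k + 2)*(k + 3)*(k - 5)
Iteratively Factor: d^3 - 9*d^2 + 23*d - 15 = (d - 3)*(d^2 - 6*d + 5) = (d - 3)*(d - 1)*(d - 5)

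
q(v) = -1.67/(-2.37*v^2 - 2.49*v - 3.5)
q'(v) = -1.67*(4.74*v + 2.49)/(-2.37*v^2 - 2.49*v - 3.5)^2 = (-7.9158*v - 4.1583)/(2.37*v^2 + 2.49*v + 3.5)^2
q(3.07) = 0.05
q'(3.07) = -0.03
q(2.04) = 0.09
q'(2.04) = -0.06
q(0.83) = 0.23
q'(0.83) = -0.21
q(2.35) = 0.07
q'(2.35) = -0.05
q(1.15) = 0.18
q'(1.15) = -0.15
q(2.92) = 0.05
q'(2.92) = -0.03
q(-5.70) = 0.03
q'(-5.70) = 0.01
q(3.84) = 0.03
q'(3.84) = -0.01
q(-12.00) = 0.01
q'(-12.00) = 0.00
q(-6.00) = 0.02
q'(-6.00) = 0.01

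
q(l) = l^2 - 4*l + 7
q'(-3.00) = -10.00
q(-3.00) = 28.00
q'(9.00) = 14.00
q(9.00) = 52.00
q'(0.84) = -2.32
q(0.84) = 4.35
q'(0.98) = -2.04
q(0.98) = 4.04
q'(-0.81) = -5.62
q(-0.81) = 10.90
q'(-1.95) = -7.90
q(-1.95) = 18.60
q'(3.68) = 3.36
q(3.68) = 5.82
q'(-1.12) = -6.24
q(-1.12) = 12.73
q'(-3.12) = -10.24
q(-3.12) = 29.21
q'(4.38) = 4.76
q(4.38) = 8.66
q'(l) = 2*l - 4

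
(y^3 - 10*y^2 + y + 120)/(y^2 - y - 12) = (y^2 - 13*y + 40)/(y - 4)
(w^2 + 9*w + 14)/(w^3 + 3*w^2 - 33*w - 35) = (w + 2)/(w^2 - 4*w - 5)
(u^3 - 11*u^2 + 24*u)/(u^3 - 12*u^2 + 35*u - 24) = u/(u - 1)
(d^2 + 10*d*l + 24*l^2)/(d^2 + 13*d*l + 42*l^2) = (d + 4*l)/(d + 7*l)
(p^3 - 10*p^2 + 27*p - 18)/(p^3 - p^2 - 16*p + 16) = (p^2 - 9*p + 18)/(p^2 - 16)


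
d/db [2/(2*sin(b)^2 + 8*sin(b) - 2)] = -2*(sin(b) + 2)*cos(b)/(4*sin(b) - cos(b)^2)^2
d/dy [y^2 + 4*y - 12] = 2*y + 4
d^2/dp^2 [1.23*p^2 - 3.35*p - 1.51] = 2.46000000000000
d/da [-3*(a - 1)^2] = 6 - 6*a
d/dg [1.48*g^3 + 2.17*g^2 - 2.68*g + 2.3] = 4.44*g^2 + 4.34*g - 2.68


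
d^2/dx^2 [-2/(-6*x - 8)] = 18/(3*x + 4)^3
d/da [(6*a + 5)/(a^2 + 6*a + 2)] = 2*(3*a^2 + 18*a - (a + 3)*(6*a + 5) + 6)/(a^2 + 6*a + 2)^2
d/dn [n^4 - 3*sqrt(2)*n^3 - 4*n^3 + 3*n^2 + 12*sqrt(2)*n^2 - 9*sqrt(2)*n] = 4*n^3 - 9*sqrt(2)*n^2 - 12*n^2 + 6*n + 24*sqrt(2)*n - 9*sqrt(2)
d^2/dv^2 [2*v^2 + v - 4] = 4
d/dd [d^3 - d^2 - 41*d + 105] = 3*d^2 - 2*d - 41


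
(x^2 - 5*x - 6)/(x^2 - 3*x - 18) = (x + 1)/(x + 3)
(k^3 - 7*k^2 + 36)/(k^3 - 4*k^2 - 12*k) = (k - 3)/k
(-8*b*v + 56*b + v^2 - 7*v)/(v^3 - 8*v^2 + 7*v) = (-8*b + v)/(v*(v - 1))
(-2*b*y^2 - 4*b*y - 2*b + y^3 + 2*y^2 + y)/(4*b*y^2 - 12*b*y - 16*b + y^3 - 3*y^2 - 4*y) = (-2*b*y - 2*b + y^2 + y)/(4*b*y - 16*b + y^2 - 4*y)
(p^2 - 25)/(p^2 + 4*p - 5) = (p - 5)/(p - 1)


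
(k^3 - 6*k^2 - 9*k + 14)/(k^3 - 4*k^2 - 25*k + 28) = (k + 2)/(k + 4)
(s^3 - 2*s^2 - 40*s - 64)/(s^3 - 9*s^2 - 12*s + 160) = (s + 2)/(s - 5)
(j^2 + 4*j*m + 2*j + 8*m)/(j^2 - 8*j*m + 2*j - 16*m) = (j + 4*m)/(j - 8*m)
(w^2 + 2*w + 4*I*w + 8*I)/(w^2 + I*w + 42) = (w^2 + w*(2 + 4*I) + 8*I)/(w^2 + I*w + 42)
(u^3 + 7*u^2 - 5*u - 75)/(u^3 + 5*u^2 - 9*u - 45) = (u + 5)/(u + 3)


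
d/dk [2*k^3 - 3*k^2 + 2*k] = 6*k^2 - 6*k + 2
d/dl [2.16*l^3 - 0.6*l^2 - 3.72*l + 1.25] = 6.48*l^2 - 1.2*l - 3.72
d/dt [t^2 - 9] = 2*t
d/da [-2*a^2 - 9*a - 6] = -4*a - 9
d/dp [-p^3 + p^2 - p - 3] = -3*p^2 + 2*p - 1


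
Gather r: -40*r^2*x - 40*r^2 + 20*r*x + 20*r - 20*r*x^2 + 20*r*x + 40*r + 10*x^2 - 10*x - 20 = r^2*(-40*x - 40) + r*(-20*x^2 + 40*x + 60) + 10*x^2 - 10*x - 20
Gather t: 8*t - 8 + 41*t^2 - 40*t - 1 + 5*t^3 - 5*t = 5*t^3 + 41*t^2 - 37*t - 9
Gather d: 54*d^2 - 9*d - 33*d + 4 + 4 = 54*d^2 - 42*d + 8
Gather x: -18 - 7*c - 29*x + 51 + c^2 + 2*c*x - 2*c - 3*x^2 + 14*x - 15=c^2 - 9*c - 3*x^2 + x*(2*c - 15) + 18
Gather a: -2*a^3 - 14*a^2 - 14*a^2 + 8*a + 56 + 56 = -2*a^3 - 28*a^2 + 8*a + 112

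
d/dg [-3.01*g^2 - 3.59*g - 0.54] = -6.02*g - 3.59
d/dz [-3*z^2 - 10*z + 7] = -6*z - 10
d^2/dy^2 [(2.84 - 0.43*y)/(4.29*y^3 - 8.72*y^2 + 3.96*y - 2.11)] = (-47.482578*y^5 + 723.726432*y^4 - 1750.638872*y^3 + 1538.468868*y^2 - 386.697336*y - 22.621784)/(78.953589*y^9 - 481.451256*y^8 + 1197.254916*y^7 - 1668.385889*y^6 + 1578.753792*y^5 - 1106.626872*y^4 + 556.562655*y^3 - 215.731464*y^2 + 52.890948*y - 9.393931)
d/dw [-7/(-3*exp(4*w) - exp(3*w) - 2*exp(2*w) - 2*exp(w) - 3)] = (-84*exp(3*w) - 21*exp(2*w) - 28*exp(w) - 14)*exp(w)/(3*exp(4*w) + exp(3*w) + 2*exp(2*w) + 2*exp(w) + 3)^2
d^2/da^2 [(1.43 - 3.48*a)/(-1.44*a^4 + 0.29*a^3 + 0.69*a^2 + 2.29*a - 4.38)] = (86.593536*a^7 - 82.556928*a^6 - 1.07531999999999*a^5 + 97.164084*a^4 - 426.005616*a^3 + 151.492188*a^2 + 38.647962*a + 46.168574)/(2.985984*a^12 - 1.804032*a^11 - 3.92904*a^10 - 12.541157*a^9 + 34.867593*a^8 + 1.685562*a^7 - 5.43010499999999*a^6 - 89.235474*a^5 + 95.729823*a^4 + 12.825611*a^3 + 29.195766*a^2 - 131.796828*a + 84.027672)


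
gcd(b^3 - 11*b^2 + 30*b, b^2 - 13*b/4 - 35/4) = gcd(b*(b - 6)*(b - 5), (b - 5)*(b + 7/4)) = b - 5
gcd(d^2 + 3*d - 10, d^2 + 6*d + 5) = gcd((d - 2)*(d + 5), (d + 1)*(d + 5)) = d + 5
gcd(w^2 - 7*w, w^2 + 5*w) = w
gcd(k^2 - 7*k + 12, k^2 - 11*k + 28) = k - 4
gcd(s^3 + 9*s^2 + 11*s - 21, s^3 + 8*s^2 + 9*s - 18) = s^2 + 2*s - 3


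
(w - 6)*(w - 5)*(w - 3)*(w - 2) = w^4 - 16*w^3 + 91*w^2 - 216*w + 180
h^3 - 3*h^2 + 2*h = h*(h - 2)*(h - 1)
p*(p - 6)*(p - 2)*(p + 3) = p^4 - 5*p^3 - 12*p^2 + 36*p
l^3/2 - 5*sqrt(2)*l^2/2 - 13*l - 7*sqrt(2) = (l/2 + sqrt(2)/2)*(l - 7*sqrt(2))*(l + sqrt(2))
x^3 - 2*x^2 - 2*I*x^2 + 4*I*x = x*(x - 2)*(x - 2*I)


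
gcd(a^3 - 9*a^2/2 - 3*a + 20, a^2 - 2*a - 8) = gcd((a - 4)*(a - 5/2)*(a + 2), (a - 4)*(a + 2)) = a^2 - 2*a - 8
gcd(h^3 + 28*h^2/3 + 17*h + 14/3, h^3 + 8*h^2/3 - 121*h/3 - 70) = h + 7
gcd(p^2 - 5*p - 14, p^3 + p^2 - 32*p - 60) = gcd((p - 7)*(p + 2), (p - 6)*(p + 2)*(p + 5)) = p + 2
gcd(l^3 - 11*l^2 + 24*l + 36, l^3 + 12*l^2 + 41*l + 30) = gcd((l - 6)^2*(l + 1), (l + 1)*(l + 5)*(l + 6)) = l + 1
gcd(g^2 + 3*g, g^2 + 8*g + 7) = 1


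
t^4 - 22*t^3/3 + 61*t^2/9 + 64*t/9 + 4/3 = (t - 6)*(t - 2)*(t + 1/3)^2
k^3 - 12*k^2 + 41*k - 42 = (k - 7)*(k - 3)*(k - 2)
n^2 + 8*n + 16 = (n + 4)^2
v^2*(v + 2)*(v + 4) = v^4 + 6*v^3 + 8*v^2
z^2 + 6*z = z*(z + 6)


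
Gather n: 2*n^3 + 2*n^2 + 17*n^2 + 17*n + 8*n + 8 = 2*n^3 + 19*n^2 + 25*n + 8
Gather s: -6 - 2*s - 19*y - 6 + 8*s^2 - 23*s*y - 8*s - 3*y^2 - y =8*s^2 + s*(-23*y - 10) - 3*y^2 - 20*y - 12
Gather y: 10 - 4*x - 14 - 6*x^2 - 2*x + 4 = -6*x^2 - 6*x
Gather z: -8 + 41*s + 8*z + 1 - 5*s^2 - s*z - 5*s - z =-5*s^2 + 36*s + z*(7 - s) - 7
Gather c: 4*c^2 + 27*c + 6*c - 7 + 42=4*c^2 + 33*c + 35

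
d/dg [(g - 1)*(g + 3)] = 2*g + 2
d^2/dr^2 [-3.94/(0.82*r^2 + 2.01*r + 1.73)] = (5.298512*r^2 + 12.987816*r - 3.94*(1.64*r + 2.01)*(3.28*r + 4.02) + 11.178568)/(0.82*r^2 + 2.01*r + 1.73)^3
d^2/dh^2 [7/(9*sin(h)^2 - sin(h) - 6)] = 7*(324*sin(h)^4 - 27*sin(h)^3 - 269*sin(h)^2 + 48*sin(h) - 110)/(-9*sin(h)^2 + sin(h) + 6)^3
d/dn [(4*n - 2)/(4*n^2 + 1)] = 4*(-4*n^2 + 4*n + 1)/(16*n^4 + 8*n^2 + 1)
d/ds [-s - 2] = -1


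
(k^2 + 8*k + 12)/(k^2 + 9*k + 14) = (k + 6)/(k + 7)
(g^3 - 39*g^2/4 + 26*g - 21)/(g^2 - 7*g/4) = g - 8 + 12/g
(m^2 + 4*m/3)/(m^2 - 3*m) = (m + 4/3)/(m - 3)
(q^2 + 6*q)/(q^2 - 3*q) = (q + 6)/(q - 3)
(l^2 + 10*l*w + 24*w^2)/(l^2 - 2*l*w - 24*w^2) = (-l - 6*w)/(-l + 6*w)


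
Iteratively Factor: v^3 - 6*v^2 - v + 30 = (v - 5)*(v^2 - v - 6) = (v - 5)*(v + 2)*(v - 3)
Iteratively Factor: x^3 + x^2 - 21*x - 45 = (x + 3)*(x^2 - 2*x - 15) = (x - 5)*(x + 3)*(x + 3)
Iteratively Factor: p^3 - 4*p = (p - 2)*(p^2 + 2*p) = p*(p - 2)*(p + 2)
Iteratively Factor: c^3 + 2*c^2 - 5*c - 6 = (c - 2)*(c^2 + 4*c + 3) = (c - 2)*(c + 1)*(c + 3)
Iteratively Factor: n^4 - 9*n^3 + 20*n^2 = (n - 5)*(n^3 - 4*n^2) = n*(n - 5)*(n^2 - 4*n) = n*(n - 5)*(n - 4)*(n)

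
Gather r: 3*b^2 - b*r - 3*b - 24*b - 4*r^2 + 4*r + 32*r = 3*b^2 - 27*b - 4*r^2 + r*(36 - b)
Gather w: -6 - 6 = -12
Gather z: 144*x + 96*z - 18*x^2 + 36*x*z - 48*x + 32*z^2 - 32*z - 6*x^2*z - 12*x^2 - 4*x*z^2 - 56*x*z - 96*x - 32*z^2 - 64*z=-30*x^2 - 4*x*z^2 + z*(-6*x^2 - 20*x)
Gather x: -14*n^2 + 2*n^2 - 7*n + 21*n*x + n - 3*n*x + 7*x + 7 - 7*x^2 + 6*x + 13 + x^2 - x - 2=-12*n^2 - 6*n - 6*x^2 + x*(18*n + 12) + 18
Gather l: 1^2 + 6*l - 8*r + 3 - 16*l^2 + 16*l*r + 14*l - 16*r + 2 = -16*l^2 + l*(16*r + 20) - 24*r + 6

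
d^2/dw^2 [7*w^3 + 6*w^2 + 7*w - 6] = 42*w + 12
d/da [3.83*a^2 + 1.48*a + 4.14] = 7.66*a + 1.48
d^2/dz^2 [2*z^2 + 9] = 4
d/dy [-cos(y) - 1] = sin(y)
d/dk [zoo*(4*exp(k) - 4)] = zoo*exp(k)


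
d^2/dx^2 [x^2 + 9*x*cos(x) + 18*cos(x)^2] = -9*x*cos(x) + 72*sin(x)^2 - 18*sin(x) - 34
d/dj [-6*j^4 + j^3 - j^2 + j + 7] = -24*j^3 + 3*j^2 - 2*j + 1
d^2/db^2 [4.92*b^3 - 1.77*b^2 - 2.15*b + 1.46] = 29.52*b - 3.54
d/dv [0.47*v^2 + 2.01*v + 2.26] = 0.94*v + 2.01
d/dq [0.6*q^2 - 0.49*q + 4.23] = 1.2*q - 0.49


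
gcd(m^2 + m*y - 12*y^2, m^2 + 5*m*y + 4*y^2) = m + 4*y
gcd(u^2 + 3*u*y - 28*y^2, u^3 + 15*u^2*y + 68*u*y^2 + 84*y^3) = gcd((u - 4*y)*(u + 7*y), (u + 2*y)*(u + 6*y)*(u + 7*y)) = u + 7*y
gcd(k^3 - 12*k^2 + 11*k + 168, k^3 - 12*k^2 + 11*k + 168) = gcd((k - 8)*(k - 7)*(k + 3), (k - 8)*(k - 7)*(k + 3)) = k^3 - 12*k^2 + 11*k + 168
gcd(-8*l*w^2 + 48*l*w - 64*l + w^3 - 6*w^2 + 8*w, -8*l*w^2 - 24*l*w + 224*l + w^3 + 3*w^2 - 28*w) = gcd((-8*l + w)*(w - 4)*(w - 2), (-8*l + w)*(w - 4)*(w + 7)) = -8*l*w + 32*l + w^2 - 4*w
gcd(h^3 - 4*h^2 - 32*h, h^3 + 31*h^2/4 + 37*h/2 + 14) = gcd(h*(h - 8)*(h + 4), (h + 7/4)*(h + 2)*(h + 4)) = h + 4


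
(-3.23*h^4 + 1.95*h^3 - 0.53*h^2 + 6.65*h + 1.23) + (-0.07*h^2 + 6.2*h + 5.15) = -3.23*h^4 + 1.95*h^3 - 0.6*h^2 + 12.85*h + 6.38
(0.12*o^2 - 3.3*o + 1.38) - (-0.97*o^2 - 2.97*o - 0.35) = 1.09*o^2 - 0.33*o + 1.73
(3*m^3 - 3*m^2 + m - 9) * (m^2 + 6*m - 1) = 3*m^5 + 15*m^4 - 20*m^3 - 55*m + 9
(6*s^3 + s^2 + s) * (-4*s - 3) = -24*s^4 - 22*s^3 - 7*s^2 - 3*s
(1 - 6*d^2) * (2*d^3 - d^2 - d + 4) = -12*d^5 + 6*d^4 + 8*d^3 - 25*d^2 - d + 4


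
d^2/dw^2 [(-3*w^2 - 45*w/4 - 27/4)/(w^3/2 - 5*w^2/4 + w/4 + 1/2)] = 6*(-16*w^6 - 180*w^5 + 258*w^4 + 467*w^3 - 489*w^2 - 207*w - 85)/(8*w^9 - 60*w^8 + 162*w^7 - 161*w^6 - 39*w^5 + 159*w^4 - 35*w^3 - 54*w^2 + 12*w + 8)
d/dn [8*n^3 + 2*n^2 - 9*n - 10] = 24*n^2 + 4*n - 9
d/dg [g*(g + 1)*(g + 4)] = 3*g^2 + 10*g + 4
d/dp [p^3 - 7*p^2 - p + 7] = 3*p^2 - 14*p - 1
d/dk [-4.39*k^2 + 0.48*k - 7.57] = 0.48 - 8.78*k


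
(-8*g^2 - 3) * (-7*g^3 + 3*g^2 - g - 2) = 56*g^5 - 24*g^4 + 29*g^3 + 7*g^2 + 3*g + 6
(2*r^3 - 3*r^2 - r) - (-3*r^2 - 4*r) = 2*r^3 + 3*r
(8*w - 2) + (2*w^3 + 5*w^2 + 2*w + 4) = 2*w^3 + 5*w^2 + 10*w + 2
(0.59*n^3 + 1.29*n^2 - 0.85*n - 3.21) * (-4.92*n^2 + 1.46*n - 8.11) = -2.9028*n^5 - 5.4854*n^4 + 1.2805*n^3 + 4.0903*n^2 + 2.2069*n + 26.0331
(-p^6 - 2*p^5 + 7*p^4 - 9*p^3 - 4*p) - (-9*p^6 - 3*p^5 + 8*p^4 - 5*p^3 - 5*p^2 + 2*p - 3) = 8*p^6 + p^5 - p^4 - 4*p^3 + 5*p^2 - 6*p + 3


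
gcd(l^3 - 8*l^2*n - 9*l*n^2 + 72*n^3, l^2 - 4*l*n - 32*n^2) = l - 8*n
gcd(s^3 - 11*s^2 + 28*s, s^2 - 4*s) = s^2 - 4*s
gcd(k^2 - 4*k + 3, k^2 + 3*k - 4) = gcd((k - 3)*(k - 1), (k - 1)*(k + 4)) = k - 1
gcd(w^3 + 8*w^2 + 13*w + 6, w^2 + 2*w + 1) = w^2 + 2*w + 1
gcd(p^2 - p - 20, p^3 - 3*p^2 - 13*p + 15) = p - 5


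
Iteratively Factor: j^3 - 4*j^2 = (j)*(j^2 - 4*j) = j*(j - 4)*(j)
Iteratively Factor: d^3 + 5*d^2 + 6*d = (d + 3)*(d^2 + 2*d) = (d + 2)*(d + 3)*(d)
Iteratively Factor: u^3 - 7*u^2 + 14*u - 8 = (u - 1)*(u^2 - 6*u + 8) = (u - 4)*(u - 1)*(u - 2)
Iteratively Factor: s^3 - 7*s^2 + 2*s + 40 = (s - 5)*(s^2 - 2*s - 8) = (s - 5)*(s + 2)*(s - 4)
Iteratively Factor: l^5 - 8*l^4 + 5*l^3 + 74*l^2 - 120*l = (l - 4)*(l^4 - 4*l^3 - 11*l^2 + 30*l) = (l - 4)*(l + 3)*(l^3 - 7*l^2 + 10*l) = (l - 4)*(l - 2)*(l + 3)*(l^2 - 5*l) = l*(l - 4)*(l - 2)*(l + 3)*(l - 5)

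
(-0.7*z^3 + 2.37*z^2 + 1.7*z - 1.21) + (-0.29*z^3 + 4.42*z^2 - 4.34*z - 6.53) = -0.99*z^3 + 6.79*z^2 - 2.64*z - 7.74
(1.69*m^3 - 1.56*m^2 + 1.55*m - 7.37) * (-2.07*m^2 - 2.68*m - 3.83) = -3.4983*m^5 - 1.3*m^4 - 5.5004*m^3 + 17.0767*m^2 + 13.8151*m + 28.2271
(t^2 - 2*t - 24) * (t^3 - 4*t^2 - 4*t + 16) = t^5 - 6*t^4 - 20*t^3 + 120*t^2 + 64*t - 384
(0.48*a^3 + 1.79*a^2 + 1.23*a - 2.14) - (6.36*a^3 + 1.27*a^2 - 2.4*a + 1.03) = -5.88*a^3 + 0.52*a^2 + 3.63*a - 3.17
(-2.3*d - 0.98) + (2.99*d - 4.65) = 0.69*d - 5.63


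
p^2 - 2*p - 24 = (p - 6)*(p + 4)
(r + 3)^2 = r^2 + 6*r + 9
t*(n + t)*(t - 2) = n*t^2 - 2*n*t + t^3 - 2*t^2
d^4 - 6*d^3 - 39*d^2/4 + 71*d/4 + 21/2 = (d - 7)*(d - 3/2)*(d + 1/2)*(d + 2)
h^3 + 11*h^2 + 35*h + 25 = (h + 1)*(h + 5)^2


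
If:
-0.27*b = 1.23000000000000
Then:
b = -4.56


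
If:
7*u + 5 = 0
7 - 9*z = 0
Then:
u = -5/7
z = 7/9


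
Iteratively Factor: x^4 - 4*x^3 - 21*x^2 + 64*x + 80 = (x + 4)*(x^3 - 8*x^2 + 11*x + 20) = (x - 4)*(x + 4)*(x^2 - 4*x - 5) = (x - 5)*(x - 4)*(x + 4)*(x + 1)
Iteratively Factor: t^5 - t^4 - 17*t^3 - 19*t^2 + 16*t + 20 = (t + 1)*(t^4 - 2*t^3 - 15*t^2 - 4*t + 20) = (t - 1)*(t + 1)*(t^3 - t^2 - 16*t - 20) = (t - 1)*(t + 1)*(t + 2)*(t^2 - 3*t - 10) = (t - 1)*(t + 1)*(t + 2)^2*(t - 5)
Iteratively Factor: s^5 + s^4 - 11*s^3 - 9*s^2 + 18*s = (s)*(s^4 + s^3 - 11*s^2 - 9*s + 18) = s*(s - 1)*(s^3 + 2*s^2 - 9*s - 18) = s*(s - 3)*(s - 1)*(s^2 + 5*s + 6) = s*(s - 3)*(s - 1)*(s + 2)*(s + 3)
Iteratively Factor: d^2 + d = (d)*(d + 1)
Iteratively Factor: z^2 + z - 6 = (z - 2)*(z + 3)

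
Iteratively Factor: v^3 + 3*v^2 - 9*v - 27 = (v + 3)*(v^2 - 9) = (v - 3)*(v + 3)*(v + 3)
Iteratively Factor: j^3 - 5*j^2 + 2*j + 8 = (j - 2)*(j^2 - 3*j - 4) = (j - 4)*(j - 2)*(j + 1)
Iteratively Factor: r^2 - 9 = (r + 3)*(r - 3)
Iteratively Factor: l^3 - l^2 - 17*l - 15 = (l + 1)*(l^2 - 2*l - 15) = (l + 1)*(l + 3)*(l - 5)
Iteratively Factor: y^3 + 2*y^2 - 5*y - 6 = (y + 3)*(y^2 - y - 2) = (y - 2)*(y + 3)*(y + 1)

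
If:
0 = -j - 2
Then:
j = -2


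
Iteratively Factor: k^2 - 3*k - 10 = (k - 5)*(k + 2)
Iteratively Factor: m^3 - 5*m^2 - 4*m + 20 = (m - 5)*(m^2 - 4) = (m - 5)*(m - 2)*(m + 2)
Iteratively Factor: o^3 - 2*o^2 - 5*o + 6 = (o - 1)*(o^2 - o - 6) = (o - 1)*(o + 2)*(o - 3)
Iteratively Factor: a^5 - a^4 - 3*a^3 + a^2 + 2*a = (a - 1)*(a^4 - 3*a^2 - 2*a) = (a - 1)*(a + 1)*(a^3 - a^2 - 2*a) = (a - 2)*(a - 1)*(a + 1)*(a^2 + a) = a*(a - 2)*(a - 1)*(a + 1)*(a + 1)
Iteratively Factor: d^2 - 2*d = (d - 2)*(d)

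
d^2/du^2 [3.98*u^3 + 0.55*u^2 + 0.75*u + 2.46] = 23.88*u + 1.1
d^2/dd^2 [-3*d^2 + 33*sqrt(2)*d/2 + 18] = -6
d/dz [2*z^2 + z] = 4*z + 1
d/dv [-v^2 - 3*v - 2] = -2*v - 3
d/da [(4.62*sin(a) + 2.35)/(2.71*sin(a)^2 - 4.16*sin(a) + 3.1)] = (-12.5202*sin(a)^2 - 12.737*sin(a) + 24.098)*cos(a)/(7.3441*sin(a)^4 - 22.5472*sin(a)^3 + 34.1076*sin(a)^2 - 25.792*sin(a) + 9.61)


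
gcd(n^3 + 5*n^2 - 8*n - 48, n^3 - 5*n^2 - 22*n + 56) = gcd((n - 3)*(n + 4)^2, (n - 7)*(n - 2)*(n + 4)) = n + 4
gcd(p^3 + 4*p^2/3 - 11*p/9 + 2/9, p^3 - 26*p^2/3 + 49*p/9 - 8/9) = p^2 - 2*p/3 + 1/9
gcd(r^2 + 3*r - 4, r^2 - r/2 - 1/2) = r - 1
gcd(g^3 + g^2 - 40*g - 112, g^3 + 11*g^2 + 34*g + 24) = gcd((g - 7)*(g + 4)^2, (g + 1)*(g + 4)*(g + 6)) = g + 4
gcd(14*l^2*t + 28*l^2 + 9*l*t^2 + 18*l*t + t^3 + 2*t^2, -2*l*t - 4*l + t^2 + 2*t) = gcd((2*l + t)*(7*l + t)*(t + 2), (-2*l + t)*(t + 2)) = t + 2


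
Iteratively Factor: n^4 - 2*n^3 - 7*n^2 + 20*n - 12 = (n - 2)*(n^3 - 7*n + 6) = (n - 2)*(n + 3)*(n^2 - 3*n + 2) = (n - 2)*(n - 1)*(n + 3)*(n - 2)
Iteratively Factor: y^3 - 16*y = (y + 4)*(y^2 - 4*y) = (y - 4)*(y + 4)*(y)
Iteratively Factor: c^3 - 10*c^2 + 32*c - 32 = (c - 2)*(c^2 - 8*c + 16) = (c - 4)*(c - 2)*(c - 4)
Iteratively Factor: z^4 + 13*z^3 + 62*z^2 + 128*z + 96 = (z + 4)*(z^3 + 9*z^2 + 26*z + 24) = (z + 2)*(z + 4)*(z^2 + 7*z + 12) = (z + 2)*(z + 4)^2*(z + 3)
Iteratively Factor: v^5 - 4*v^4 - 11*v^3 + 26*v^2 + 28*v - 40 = (v - 1)*(v^4 - 3*v^3 - 14*v^2 + 12*v + 40) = (v - 1)*(v + 2)*(v^3 - 5*v^2 - 4*v + 20) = (v - 2)*(v - 1)*(v + 2)*(v^2 - 3*v - 10) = (v - 5)*(v - 2)*(v - 1)*(v + 2)*(v + 2)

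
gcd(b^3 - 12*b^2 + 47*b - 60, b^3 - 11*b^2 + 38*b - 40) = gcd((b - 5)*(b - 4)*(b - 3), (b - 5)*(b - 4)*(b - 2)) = b^2 - 9*b + 20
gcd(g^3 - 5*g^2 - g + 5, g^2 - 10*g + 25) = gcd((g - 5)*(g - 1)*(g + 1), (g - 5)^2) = g - 5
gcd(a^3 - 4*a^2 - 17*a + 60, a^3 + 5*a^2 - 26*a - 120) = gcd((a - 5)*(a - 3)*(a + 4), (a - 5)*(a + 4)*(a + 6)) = a^2 - a - 20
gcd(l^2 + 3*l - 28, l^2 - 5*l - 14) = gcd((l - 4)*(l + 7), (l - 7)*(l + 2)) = 1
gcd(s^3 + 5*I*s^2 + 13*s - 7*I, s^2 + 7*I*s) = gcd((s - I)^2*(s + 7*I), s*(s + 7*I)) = s + 7*I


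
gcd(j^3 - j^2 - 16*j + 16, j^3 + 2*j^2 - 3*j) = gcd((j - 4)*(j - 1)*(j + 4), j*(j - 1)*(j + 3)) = j - 1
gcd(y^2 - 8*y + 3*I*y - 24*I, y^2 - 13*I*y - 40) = 1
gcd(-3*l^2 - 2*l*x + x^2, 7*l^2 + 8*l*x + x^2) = l + x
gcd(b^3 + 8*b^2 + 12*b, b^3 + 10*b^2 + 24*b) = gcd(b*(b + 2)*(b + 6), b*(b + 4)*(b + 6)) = b^2 + 6*b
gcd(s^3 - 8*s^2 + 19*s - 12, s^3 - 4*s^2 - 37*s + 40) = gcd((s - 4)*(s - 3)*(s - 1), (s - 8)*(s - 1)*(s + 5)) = s - 1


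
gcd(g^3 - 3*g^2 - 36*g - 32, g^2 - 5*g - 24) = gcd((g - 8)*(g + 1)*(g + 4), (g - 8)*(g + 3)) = g - 8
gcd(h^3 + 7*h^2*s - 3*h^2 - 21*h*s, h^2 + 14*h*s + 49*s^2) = h + 7*s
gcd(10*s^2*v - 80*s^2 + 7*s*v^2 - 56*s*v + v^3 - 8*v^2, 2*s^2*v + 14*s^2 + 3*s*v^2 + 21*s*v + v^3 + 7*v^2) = 2*s + v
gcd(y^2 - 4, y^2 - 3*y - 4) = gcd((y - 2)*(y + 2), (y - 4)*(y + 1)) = 1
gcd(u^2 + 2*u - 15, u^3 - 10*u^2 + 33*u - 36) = u - 3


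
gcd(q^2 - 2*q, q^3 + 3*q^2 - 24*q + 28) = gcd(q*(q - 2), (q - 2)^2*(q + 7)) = q - 2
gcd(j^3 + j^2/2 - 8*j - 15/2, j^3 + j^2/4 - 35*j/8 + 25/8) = j + 5/2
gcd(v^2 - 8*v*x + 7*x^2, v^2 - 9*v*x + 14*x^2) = -v + 7*x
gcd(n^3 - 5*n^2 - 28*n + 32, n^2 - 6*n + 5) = n - 1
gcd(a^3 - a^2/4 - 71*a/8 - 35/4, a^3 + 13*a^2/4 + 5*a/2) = a^2 + 13*a/4 + 5/2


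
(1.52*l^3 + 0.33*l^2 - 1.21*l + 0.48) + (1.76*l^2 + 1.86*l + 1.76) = 1.52*l^3 + 2.09*l^2 + 0.65*l + 2.24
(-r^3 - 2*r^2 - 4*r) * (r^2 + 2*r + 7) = -r^5 - 4*r^4 - 15*r^3 - 22*r^2 - 28*r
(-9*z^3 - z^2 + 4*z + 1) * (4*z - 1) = -36*z^4 + 5*z^3 + 17*z^2 - 1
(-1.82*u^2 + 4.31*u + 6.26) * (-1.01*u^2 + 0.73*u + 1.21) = 1.8382*u^4 - 5.6817*u^3 - 5.3785*u^2 + 9.7849*u + 7.5746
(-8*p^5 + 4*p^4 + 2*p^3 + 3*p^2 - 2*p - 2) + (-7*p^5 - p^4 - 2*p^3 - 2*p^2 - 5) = -15*p^5 + 3*p^4 + p^2 - 2*p - 7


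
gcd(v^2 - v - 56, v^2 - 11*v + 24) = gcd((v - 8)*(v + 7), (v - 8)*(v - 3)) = v - 8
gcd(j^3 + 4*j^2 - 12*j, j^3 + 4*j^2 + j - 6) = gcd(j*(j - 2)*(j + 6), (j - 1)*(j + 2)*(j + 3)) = 1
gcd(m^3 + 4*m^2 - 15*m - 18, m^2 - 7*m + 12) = m - 3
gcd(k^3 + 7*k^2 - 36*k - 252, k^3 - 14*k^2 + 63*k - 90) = k - 6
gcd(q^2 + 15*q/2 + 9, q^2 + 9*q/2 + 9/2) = q + 3/2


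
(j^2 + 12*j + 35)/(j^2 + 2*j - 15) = (j + 7)/(j - 3)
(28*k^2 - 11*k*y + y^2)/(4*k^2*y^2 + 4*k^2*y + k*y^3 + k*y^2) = (28*k^2 - 11*k*y + y^2)/(k*y*(4*k*y + 4*k + y^2 + y))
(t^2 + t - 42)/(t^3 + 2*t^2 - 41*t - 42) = 1/(t + 1)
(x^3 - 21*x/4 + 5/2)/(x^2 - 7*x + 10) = (x^2 + 2*x - 5/4)/(x - 5)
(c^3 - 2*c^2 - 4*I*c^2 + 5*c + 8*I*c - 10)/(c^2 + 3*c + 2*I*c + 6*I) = (c^3 + c^2*(-2 - 4*I) + c*(5 + 8*I) - 10)/(c^2 + c*(3 + 2*I) + 6*I)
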